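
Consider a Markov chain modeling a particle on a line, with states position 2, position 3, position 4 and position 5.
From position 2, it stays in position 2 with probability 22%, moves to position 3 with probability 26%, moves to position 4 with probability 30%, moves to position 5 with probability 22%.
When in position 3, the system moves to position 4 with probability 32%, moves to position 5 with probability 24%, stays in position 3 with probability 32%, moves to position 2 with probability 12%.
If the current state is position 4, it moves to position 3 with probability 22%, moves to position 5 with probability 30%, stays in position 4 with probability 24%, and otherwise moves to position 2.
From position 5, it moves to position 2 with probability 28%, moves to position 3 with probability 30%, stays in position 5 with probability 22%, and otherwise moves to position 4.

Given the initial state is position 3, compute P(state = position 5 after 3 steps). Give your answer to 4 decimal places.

Propagate the distribution vector 3 steps from position 3.
After 0 steps: (0.0000, 1.0000, 0.0000, 0.0000)
After 1 step: (0.1200, 0.3200, 0.3200, 0.2400)
After 2 steps: (0.2088, 0.2760, 0.2632, 0.2520)
After 3 steps: (0.2128, 0.2761, 0.2645, 0.2466)
P(in position 5 after 3 steps) = 0.2466

0.2466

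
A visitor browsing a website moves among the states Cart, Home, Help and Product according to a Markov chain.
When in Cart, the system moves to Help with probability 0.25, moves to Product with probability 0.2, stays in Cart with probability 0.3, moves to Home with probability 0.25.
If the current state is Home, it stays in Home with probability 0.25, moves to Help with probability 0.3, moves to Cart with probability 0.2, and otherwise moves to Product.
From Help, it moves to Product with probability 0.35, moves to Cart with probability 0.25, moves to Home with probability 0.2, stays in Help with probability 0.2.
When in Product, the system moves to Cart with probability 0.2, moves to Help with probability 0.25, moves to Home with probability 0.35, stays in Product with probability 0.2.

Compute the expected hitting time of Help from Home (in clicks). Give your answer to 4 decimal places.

3.6034

Let t(s) be the expected number of clicks to first reach Help from state s, with t(Help) = 0. Conditioning on the first click:
t(Cart) = 1 + 0.3·t(Cart) + 0.25·t(Home) + 0.2·t(Product)
t(Home) = 1 + 0.2·t(Cart) + 0.25·t(Home) + 0.25·t(Product)
t(Product) = 1 + 0.2·t(Cart) + 0.35·t(Home) + 0.2·t(Product)
Solving: t(Cart) = 3.7941, t(Home) = 3.6034, t(Product) = 3.7750.
Expected clicks from Home to Help: 3.6034.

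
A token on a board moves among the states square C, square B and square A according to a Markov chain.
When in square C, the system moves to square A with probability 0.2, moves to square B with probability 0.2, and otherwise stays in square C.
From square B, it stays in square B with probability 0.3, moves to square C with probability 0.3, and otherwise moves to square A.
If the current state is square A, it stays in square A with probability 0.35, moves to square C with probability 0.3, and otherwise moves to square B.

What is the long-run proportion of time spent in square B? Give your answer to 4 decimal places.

Let the stationary distribution be π with π = πP and π_1 + π_2 + π_3 = 1.
π_1 = 0.6·π_1 + 0.3·π_2 + 0.3·π_3
π_2 = 0.2·π_1 + 0.3·π_2 + 0.35·π_3
Solving with the normalization constraint gives π = (0.4286, 0.2721, 0.2993).
So the stationary probability of square B is 0.2721.

0.2721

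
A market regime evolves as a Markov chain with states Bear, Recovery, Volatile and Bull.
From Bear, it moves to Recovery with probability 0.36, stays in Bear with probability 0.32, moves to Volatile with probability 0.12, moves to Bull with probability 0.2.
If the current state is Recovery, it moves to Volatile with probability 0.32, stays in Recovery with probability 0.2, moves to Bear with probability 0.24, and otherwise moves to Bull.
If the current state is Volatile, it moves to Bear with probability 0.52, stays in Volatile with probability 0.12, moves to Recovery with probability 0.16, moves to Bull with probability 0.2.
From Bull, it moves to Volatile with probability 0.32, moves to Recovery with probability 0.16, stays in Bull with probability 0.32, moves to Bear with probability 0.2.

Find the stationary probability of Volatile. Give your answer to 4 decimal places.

0.2141

Let the stationary distribution be π with π = πP and π_1 + π_2 + π_3 + π_4 = 1.
π_1 = 0.32·π_1 + 0.24·π_2 + 0.52·π_3 + 0.2·π_4
π_2 = 0.36·π_1 + 0.2·π_2 + 0.16·π_3 + 0.16·π_4
π_3 = 0.12·π_1 + 0.32·π_2 + 0.12·π_3 + 0.32·π_4
Solving with the normalization constraint gives π = (0.3157, 0.2324, 0.2141, 0.2378).
So the stationary probability of Volatile is 0.2141.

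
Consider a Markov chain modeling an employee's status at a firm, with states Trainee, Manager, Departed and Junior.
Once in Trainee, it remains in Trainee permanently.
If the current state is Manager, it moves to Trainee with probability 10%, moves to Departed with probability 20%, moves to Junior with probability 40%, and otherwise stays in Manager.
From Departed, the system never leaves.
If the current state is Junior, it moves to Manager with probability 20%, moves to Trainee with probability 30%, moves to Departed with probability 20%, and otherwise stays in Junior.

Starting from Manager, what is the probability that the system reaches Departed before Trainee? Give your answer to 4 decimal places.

Let h(s) be the probability of absorption at Departed starting from transient state s. Then h(Departed) = 1 and h(Trainee) = 0. By first-step analysis:
h(Manager) = 0.1·0 + 0.3·h(Manager) + 0.2·1 + 0.4·h(Junior)
h(Junior) = 0.3·0 + 0.2·h(Manager) + 0.2·1 + 0.3·h(Junior)
Solving: h(Manager) = 0.5366, h(Junior) = 0.4390.
Starting from Manager, the probability is 0.5366.

0.5366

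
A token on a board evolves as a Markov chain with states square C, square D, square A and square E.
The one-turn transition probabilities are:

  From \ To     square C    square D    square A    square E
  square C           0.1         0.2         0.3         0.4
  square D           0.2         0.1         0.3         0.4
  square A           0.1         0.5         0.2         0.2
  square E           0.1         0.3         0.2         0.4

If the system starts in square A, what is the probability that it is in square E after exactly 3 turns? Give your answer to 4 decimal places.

0.3480

Propagate the distribution vector 3 turns from square A.
After 0 turns: (0.0000, 0.0000, 1.0000, 0.0000)
After 1 turn: (0.1000, 0.5000, 0.2000, 0.2000)
After 2 turns: (0.1500, 0.2300, 0.2600, 0.3600)
After 3 turns: (0.1230, 0.2910, 0.2380, 0.3480)
P(in square E after 3 turns) = 0.3480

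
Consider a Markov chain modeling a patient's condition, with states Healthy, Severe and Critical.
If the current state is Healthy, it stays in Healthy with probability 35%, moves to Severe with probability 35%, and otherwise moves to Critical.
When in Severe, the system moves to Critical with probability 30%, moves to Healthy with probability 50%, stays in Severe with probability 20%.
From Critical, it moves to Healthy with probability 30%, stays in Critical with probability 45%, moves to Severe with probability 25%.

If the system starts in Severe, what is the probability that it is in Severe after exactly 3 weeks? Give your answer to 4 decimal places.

Propagate the distribution vector 3 weeks from Severe.
After 0 weeks: (0.0000, 1.0000, 0.0000)
After 1 week: (0.5000, 0.2000, 0.3000)
After 2 weeks: (0.3650, 0.2900, 0.3450)
After 3 weeks: (0.3763, 0.2720, 0.3518)
P(in Severe after 3 weeks) = 0.2720

0.2720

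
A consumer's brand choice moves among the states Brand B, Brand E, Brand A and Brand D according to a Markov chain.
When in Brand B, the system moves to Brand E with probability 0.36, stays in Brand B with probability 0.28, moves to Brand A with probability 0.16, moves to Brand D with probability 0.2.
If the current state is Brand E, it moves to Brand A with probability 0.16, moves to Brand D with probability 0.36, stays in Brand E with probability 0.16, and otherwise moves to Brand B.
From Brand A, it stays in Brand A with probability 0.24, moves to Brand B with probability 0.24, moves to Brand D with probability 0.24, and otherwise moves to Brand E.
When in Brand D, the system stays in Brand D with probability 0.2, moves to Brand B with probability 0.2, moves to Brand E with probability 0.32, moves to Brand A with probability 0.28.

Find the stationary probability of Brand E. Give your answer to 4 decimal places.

Let the stationary distribution be π with π = πP and π_1 + π_2 + π_3 + π_4 = 1.
π_1 = 0.28·π_1 + 0.32·π_2 + 0.24·π_3 + 0.2·π_4
π_2 = 0.36·π_1 + 0.16·π_2 + 0.28·π_3 + 0.32·π_4
π_3 = 0.16·π_1 + 0.16·π_2 + 0.24·π_3 + 0.28·π_4
Solving with the normalization constraint gives π = (0.2626, 0.2778, 0.2069, 0.2527).
So the stationary probability of Brand E is 0.2778.

0.2778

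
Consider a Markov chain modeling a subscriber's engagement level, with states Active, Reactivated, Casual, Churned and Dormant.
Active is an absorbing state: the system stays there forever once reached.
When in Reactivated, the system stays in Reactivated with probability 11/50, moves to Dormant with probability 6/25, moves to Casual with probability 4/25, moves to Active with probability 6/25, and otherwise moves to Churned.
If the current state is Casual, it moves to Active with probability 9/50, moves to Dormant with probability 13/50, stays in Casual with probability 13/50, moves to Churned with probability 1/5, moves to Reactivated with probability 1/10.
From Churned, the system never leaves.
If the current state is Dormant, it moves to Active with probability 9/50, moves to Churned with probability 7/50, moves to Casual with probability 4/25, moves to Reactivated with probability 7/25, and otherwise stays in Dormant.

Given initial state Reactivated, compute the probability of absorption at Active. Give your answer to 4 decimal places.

Let h(s) be the probability of absorption at Active starting from transient state s. Then h(Active) = 1 and h(Churned) = 0. By first-step analysis:
h(Reactivated) = 0.24·1 + 0.22·h(Reactivated) + 0.16·h(Casual) + 0.14·0 + 0.24·h(Dormant)
h(Casual) = 0.18·1 + 0.1·h(Reactivated) + 0.26·h(Casual) + 0.2·0 + 0.26·h(Dormant)
h(Dormant) = 0.18·1 + 0.28·h(Reactivated) + 0.16·h(Casual) + 0.14·0 + 0.24·h(Dormant)
Solving: h(Reactivated) = 0.5877, h(Casual) = 0.5204, h(Dormant) = 0.5629.
Starting from Reactivated, the probability is 0.5877.

0.5877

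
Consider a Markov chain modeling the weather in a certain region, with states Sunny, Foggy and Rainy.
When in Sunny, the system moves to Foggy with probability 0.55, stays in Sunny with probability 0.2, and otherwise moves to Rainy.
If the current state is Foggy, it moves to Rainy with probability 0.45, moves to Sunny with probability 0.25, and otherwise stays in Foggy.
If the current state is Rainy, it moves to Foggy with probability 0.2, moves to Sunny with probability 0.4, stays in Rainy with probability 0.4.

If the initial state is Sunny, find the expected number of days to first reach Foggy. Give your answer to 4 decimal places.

Let t(s) be the expected number of days to first reach Foggy from state s, with t(Foggy) = 0. Conditioning on the first day:
t(Sunny) = 1 + 0.2·t(Sunny) + 0.25·t(Rainy)
t(Rainy) = 1 + 0.4·t(Sunny) + 0.4·t(Rainy)
Solving: t(Sunny) = 2.2368, t(Rainy) = 3.1579.
Expected days from Sunny to Foggy: 2.2368.

2.2368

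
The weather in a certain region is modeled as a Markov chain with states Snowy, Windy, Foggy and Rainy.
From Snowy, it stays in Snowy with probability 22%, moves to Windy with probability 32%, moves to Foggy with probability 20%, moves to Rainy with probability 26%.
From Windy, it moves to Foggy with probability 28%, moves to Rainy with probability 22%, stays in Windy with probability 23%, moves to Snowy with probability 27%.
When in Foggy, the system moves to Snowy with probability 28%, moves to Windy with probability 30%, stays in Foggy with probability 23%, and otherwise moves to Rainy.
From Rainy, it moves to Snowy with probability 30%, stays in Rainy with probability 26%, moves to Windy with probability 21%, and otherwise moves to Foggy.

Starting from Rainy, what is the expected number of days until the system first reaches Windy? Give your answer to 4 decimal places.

3.8452

Let t(s) be the expected number of days to first reach Windy from state s, with t(Windy) = 0. Conditioning on the first day:
t(Snowy) = 1 + 0.22·t(Snowy) + 0.2·t(Foggy) + 0.26·t(Rainy)
t(Foggy) = 1 + 0.28·t(Snowy) + 0.23·t(Foggy) + 0.19·t(Rainy)
t(Rainy) = 1 + 0.3·t(Snowy) + 0.23·t(Foggy) + 0.26·t(Rainy)
Solving: t(Snowy) = 3.4630, t(Foggy) = 3.5068, t(Rainy) = 3.8452.
Expected days from Rainy to Windy: 3.8452.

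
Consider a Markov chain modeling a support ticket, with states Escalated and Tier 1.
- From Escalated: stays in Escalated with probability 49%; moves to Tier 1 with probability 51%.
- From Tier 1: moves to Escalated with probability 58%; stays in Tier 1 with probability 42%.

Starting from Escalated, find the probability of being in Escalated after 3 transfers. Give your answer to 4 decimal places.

0.5318

Propagate the distribution vector 3 transfers from Escalated.
After 0 transfers: (1.0000, 0.0000)
After 1 transfer: (0.4900, 0.5100)
After 2 transfers: (0.5359, 0.4641)
After 3 transfers: (0.5318, 0.4682)
P(in Escalated after 3 transfers) = 0.5318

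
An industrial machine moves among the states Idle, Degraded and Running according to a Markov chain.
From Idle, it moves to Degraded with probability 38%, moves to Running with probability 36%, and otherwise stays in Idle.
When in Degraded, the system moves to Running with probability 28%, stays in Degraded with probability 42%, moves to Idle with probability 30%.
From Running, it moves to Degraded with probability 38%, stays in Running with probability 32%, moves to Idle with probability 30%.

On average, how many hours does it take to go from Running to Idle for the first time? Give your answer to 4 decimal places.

3.3333

Let t(s) be the expected number of hours to first reach Idle from state s, with t(Idle) = 0. Conditioning on the first hour:
t(Degraded) = 1 + 0.42·t(Degraded) + 0.28·t(Running)
t(Running) = 1 + 0.38·t(Degraded) + 0.32·t(Running)
Solving: t(Degraded) = 3.3333, t(Running) = 3.3333.
Expected hours from Running to Idle: 3.3333.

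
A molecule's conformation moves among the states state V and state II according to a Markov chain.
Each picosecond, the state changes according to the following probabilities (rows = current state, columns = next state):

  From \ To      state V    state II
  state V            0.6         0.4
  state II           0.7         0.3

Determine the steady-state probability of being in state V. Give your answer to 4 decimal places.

Let the stationary distribution be π with π = πP and π_1 + π_2 = 1.
π_1 = 0.6·π_1 + 0.7·π_2
Solving with the normalization constraint gives π = (0.6364, 0.3636).
So the stationary probability of state V is 0.6364.

0.6364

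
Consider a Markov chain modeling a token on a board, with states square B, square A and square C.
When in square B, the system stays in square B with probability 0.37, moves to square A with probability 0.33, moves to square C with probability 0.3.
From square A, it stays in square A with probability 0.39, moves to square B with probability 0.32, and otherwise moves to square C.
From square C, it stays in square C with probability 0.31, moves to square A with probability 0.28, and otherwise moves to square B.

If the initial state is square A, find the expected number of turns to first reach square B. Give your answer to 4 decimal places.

2.8849

Let t(s) be the expected number of turns to first reach square B from state s, with t(square B) = 0. Conditioning on the first turn:
t(square A) = 1 + 0.39·t(square A) + 0.29·t(square C)
t(square C) = 1 + 0.28·t(square A) + 0.31·t(square C)
Solving: t(square A) = 2.8849, t(square C) = 2.6200.
Expected turns from square A to square B: 2.8849.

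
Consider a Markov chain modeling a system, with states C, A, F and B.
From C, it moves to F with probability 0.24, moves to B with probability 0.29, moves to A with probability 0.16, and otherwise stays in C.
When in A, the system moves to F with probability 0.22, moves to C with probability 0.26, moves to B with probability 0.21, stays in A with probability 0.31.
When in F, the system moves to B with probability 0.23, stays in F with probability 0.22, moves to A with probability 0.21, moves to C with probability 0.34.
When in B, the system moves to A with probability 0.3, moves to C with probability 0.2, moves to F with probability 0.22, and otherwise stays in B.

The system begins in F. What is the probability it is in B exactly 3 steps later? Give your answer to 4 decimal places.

0.2550

Propagate the distribution vector 3 steps from F.
After 0 steps: (0.0000, 0.0000, 1.0000, 0.0000)
After 1 step: (0.3400, 0.2100, 0.2200, 0.2300)
After 2 steps: (0.2808, 0.2347, 0.2268, 0.2577)
After 3 steps: (0.2767, 0.2426, 0.2256, 0.2550)
P(in B after 3 steps) = 0.2550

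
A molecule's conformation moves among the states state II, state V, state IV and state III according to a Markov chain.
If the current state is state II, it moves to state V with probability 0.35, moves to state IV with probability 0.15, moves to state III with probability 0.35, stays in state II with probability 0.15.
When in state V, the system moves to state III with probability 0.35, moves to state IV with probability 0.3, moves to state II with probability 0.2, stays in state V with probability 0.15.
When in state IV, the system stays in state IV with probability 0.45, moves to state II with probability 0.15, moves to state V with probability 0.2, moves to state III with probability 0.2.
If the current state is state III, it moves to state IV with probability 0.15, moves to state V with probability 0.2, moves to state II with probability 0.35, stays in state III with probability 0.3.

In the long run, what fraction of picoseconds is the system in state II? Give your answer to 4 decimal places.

0.2203

Let the stationary distribution be π with π = πP and π_1 + π_2 + π_3 + π_4 = 1.
π_1 = 0.15·π_1 + 0.2·π_2 + 0.15·π_3 + 0.35·π_4
π_2 = 0.35·π_1 + 0.15·π_2 + 0.2·π_3 + 0.2·π_4
π_3 = 0.15·π_1 + 0.3·π_2 + 0.45·π_3 + 0.15·π_4
Solving with the normalization constraint gives π = (0.2203, 0.2219, 0.2618, 0.2959).
So the stationary probability of state II is 0.2203.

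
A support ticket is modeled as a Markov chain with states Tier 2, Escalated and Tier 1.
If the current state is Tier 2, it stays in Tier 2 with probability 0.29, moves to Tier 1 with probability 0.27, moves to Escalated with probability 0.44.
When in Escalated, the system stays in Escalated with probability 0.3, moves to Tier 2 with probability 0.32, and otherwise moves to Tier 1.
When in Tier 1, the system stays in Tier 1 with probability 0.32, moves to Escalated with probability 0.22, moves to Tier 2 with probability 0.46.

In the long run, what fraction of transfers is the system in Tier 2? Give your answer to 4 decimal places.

Let the stationary distribution be π with π = πP and π_1 + π_2 + π_3 = 1.
π_1 = 0.29·π_1 + 0.32·π_2 + 0.46·π_3
π_2 = 0.44·π_1 + 0.3·π_2 + 0.22·π_3
Solving with the normalization constraint gives π = (0.3544, 0.3239, 0.3217).
So the stationary probability of Tier 2 is 0.3544.

0.3544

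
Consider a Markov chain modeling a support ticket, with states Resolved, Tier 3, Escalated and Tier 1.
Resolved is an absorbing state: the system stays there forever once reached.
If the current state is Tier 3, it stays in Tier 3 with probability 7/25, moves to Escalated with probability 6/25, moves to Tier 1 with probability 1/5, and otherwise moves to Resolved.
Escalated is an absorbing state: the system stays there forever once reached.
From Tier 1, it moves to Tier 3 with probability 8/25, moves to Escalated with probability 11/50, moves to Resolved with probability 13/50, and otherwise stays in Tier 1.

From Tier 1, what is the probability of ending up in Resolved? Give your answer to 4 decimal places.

Let h(s) be the probability of absorption at Resolved starting from transient state s. Then h(Resolved) = 1 and h(Escalated) = 0. By first-step analysis:
h(Tier 3) = 0.28·1 + 0.28·h(Tier 3) + 0.24·0 + 0.2·h(Tier 1)
h(Tier 1) = 0.26·1 + 0.32·h(Tier 3) + 0.22·0 + 0.2·h(Tier 1)
Solving: h(Tier 3) = 0.5391, h(Tier 1) = 0.5406.
Starting from Tier 1, the probability is 0.5406.

0.5406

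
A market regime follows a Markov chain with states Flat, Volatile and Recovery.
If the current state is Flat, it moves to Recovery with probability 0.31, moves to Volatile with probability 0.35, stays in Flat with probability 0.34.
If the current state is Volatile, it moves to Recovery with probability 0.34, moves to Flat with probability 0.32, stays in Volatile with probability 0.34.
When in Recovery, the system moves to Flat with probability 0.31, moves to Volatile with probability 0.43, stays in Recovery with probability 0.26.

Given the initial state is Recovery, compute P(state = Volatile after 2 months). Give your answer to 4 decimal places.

0.3665

Sum over the intermediate state after 1 month:
P = P(Recovery→Flat)·P(Flat→Volatile) + P(Recovery→Volatile)·P(Volatile→Volatile) + P(Recovery→Recovery)·P(Recovery→Volatile)
  = 0.31×0.35 + 0.43×0.34 + 0.26×0.43
  = 0.1085 + 0.1462 + 0.1118 = 0.3665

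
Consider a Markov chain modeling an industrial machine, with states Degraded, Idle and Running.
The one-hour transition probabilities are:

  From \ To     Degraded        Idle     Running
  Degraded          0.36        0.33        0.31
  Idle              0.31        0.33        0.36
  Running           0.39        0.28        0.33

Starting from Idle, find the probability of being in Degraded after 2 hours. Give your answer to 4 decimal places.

0.3543

Sum over the intermediate state after 1 hour:
P = P(Idle→Degraded)·P(Degraded→Degraded) + P(Idle→Idle)·P(Idle→Degraded) + P(Idle→Running)·P(Running→Degraded)
  = 0.31×0.36 + 0.33×0.31 + 0.36×0.39
  = 0.1116 + 0.1023 + 0.1404 = 0.3543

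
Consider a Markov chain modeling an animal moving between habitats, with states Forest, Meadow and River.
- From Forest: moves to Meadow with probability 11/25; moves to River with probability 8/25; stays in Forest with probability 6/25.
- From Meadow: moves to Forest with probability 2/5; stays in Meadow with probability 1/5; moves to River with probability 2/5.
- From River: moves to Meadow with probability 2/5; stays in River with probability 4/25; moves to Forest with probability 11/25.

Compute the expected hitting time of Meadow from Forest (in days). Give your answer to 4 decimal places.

2.3312

Let t(s) be the expected number of days to first reach Meadow from state s, with t(Meadow) = 0. Conditioning on the first day:
t(Forest) = 1 + 0.24·t(Forest) + 0.32·t(River)
t(River) = 1 + 0.44·t(Forest) + 0.16·t(River)
Solving: t(Forest) = 2.3312, t(River) = 2.4116.
Expected days from Forest to Meadow: 2.3312.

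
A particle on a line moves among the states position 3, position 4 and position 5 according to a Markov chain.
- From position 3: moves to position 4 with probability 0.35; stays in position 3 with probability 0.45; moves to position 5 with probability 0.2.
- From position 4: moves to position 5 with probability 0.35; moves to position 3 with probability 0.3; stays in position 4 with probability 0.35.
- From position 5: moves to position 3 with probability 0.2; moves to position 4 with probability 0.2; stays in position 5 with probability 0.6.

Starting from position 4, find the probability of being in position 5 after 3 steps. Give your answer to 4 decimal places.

Propagate the distribution vector 3 steps from position 4.
After 0 steps: (0.0000, 1.0000, 0.0000)
After 1 step: (0.3000, 0.3500, 0.3500)
After 2 steps: (0.3100, 0.2975, 0.3925)
After 3 steps: (0.3073, 0.2911, 0.4016)
P(in position 5 after 3 steps) = 0.4016

0.4016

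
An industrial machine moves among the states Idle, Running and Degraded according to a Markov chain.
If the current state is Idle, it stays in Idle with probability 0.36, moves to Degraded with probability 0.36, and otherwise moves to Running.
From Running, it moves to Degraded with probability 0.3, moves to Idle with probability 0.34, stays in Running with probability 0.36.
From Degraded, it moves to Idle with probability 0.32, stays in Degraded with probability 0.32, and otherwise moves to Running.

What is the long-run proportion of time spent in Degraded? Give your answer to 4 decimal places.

Let the stationary distribution be π with π = πP and π_1 + π_2 + π_3 = 1.
π_1 = 0.36·π_1 + 0.34·π_2 + 0.32·π_3
π_2 = 0.28·π_1 + 0.36·π_2 + 0.36·π_3
Solving with the normalization constraint gives π = (0.3403, 0.3328, 0.3270).
So the stationary probability of Degraded is 0.3270.

0.3270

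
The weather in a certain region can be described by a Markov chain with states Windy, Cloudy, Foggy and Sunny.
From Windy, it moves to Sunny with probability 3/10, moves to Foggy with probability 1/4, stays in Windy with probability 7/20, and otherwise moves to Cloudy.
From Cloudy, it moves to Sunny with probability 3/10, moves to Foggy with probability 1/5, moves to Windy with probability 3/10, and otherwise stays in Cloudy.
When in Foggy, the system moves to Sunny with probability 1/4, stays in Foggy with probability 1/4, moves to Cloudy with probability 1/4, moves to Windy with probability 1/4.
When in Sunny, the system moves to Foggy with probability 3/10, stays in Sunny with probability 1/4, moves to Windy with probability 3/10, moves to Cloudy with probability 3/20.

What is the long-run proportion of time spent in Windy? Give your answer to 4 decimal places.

Let the stationary distribution be π with π = πP and π_1 + π_2 + π_3 + π_4 = 1.
π_1 = 0.35·π_1 + 0.3·π_2 + 0.25·π_3 + 0.3·π_4
π_2 = 0.1·π_1 + 0.2·π_2 + 0.25·π_3 + 0.15·π_4
π_3 = 0.25·π_1 + 0.2·π_2 + 0.25·π_3 + 0.3·π_4
Solving with the normalization constraint gives π = (0.3024, 0.1688, 0.2552, 0.2736).
So the stationary probability of Windy is 0.3024.

0.3024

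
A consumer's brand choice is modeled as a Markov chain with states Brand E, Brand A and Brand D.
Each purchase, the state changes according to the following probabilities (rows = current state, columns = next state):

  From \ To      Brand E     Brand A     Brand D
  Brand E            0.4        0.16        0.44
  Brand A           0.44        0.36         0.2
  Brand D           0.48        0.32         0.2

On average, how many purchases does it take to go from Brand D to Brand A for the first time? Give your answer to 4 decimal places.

Let t(s) be the expected number of purchases to first reach Brand A from state s, with t(Brand A) = 0. Conditioning on the first purchase:
t(Brand E) = 1 + 0.4·t(Brand E) + 0.44·t(Brand D)
t(Brand D) = 1 + 0.48·t(Brand E) + 0.2·t(Brand D)
Solving: t(Brand E) = 4.6131, t(Brand D) = 4.0179.
Expected purchases from Brand D to Brand A: 4.0179.

4.0179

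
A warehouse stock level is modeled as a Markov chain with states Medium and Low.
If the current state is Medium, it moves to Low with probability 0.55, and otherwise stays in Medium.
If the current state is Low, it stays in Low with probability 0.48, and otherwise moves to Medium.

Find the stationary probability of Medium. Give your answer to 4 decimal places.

0.4860

Let the stationary distribution be π with π = πP and π_1 + π_2 = 1.
π_1 = 0.45·π_1 + 0.52·π_2
Solving with the normalization constraint gives π = (0.4860, 0.5140).
So the stationary probability of Medium is 0.4860.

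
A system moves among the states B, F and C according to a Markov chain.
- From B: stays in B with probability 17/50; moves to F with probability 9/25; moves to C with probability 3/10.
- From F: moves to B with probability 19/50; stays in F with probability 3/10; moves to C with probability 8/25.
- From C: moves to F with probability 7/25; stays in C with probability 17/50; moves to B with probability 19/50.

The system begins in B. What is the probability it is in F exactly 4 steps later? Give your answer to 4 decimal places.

0.3155

Propagate the distribution vector 4 steps from B.
After 0 steps: (1.0000, 0.0000, 0.0000)
After 1 step: (0.3400, 0.3600, 0.3000)
After 2 steps: (0.3664, 0.3144, 0.3192)
After 3 steps: (0.3653, 0.3156, 0.3191)
After 4 steps: (0.3654, 0.3155, 0.3191)
P(in F after 4 steps) = 0.3155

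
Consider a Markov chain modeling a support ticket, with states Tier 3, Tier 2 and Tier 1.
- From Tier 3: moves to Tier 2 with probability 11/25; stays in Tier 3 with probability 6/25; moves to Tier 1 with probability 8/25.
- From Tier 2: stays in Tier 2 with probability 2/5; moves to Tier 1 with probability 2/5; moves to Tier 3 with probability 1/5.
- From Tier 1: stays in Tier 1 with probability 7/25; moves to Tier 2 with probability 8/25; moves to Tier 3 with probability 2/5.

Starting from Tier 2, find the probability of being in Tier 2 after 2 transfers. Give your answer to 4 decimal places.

Sum over the intermediate state after 1 transfer:
P = P(Tier 2→Tier 3)·P(Tier 3→Tier 2) + P(Tier 2→Tier 2)·P(Tier 2→Tier 2) + P(Tier 2→Tier 1)·P(Tier 1→Tier 2)
  = 0.2×0.44 + 0.4×0.4 + 0.4×0.32
  = 0.0880 + 0.1600 + 0.1280 = 0.3760

0.3760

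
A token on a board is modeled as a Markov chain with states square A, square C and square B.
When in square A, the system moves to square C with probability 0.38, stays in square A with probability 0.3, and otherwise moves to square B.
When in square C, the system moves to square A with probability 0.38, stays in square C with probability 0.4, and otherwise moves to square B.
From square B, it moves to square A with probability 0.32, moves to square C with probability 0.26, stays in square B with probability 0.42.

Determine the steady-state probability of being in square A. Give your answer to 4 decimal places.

0.3343

Let the stationary distribution be π with π = πP and π_1 + π_2 + π_3 = 1.
π_1 = 0.3·π_1 + 0.38·π_2 + 0.32·π_3
π_2 = 0.38·π_1 + 0.4·π_2 + 0.26·π_3
Solving with the normalization constraint gives π = (0.3343, 0.3490, 0.3168).
So the stationary probability of square A is 0.3343.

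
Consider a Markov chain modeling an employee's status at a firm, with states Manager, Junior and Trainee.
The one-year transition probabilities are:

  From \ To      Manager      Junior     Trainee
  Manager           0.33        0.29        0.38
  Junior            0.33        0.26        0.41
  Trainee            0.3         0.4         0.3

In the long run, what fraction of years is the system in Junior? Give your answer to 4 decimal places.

0.3201

Let the stationary distribution be π with π = πP and π_1 + π_2 + π_3 = 1.
π_1 = 0.33·π_1 + 0.33·π_2 + 0.3·π_3
π_2 = 0.29·π_1 + 0.26·π_2 + 0.4·π_3
Solving with the normalization constraint gives π = (0.3192, 0.3201, 0.3607).
So the stationary probability of Junior is 0.3201.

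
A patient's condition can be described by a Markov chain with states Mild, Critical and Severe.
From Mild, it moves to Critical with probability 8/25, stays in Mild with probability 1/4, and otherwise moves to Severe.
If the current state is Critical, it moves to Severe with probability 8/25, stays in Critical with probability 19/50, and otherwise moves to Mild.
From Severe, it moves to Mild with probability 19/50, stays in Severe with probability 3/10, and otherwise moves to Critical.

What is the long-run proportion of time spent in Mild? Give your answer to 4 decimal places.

Let the stationary distribution be π with π = πP and π_1 + π_2 + π_3 = 1.
π_1 = 0.25·π_1 + 0.3·π_2 + 0.38·π_3
π_2 = 0.32·π_1 + 0.38·π_2 + 0.32·π_3
Solving with the normalization constraint gives π = (0.3122, 0.3404, 0.3474).
So the stationary probability of Mild is 0.3122.

0.3122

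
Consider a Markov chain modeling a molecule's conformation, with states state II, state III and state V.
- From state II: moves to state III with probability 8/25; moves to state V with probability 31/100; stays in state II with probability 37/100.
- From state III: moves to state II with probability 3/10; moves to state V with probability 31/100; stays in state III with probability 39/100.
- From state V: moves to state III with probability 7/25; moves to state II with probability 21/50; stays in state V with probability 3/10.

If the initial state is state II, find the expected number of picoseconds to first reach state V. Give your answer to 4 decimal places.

3.2258

Let t(s) be the expected number of picoseconds to first reach state V from state s, with t(state V) = 0. Conditioning on the first picosecond:
t(state II) = 1 + 0.37·t(state II) + 0.32·t(state III)
t(state III) = 1 + 0.3·t(state II) + 0.39·t(state III)
Solving: t(state II) = 3.2258, t(state III) = 3.2258.
Expected picoseconds from state II to state V: 3.2258.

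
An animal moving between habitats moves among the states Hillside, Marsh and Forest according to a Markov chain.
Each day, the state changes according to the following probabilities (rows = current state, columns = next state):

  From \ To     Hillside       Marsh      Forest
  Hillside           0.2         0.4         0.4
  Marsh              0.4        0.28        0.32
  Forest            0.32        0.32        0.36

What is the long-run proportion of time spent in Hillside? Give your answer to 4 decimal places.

0.3094

Let the stationary distribution be π with π = πP and π_1 + π_2 + π_3 = 1.
π_1 = 0.2·π_1 + 0.4·π_2 + 0.32·π_3
π_2 = 0.4·π_1 + 0.28·π_2 + 0.32·π_3
Solving with the normalization constraint gives π = (0.3094, 0.3315, 0.3591).
So the stationary probability of Hillside is 0.3094.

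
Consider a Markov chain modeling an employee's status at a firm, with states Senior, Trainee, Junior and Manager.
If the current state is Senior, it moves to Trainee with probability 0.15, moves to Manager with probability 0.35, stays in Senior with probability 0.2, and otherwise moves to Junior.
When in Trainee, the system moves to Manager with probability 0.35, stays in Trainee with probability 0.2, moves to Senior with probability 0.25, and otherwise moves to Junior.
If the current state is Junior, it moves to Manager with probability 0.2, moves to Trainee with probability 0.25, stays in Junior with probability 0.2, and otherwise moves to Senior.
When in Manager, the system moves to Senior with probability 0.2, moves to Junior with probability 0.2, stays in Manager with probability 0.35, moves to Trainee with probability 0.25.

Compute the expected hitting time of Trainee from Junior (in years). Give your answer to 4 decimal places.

4.4793

Let t(s) be the expected number of years to first reach Trainee from state s, with t(Trainee) = 0. Conditioning on the first year:
t(Senior) = 1 + 0.2·t(Senior) + 0.3·t(Junior) + 0.35·t(Manager)
t(Junior) = 1 + 0.35·t(Senior) + 0.2·t(Junior) + 0.2·t(Manager)
t(Manager) = 1 + 0.2·t(Senior) + 0.2·t(Junior) + 0.35·t(Manager)
Solving: t(Senior) = 4.8600, t(Junior) = 4.4793, t(Manager) = 4.4121.
Expected years from Junior to Trainee: 4.4793.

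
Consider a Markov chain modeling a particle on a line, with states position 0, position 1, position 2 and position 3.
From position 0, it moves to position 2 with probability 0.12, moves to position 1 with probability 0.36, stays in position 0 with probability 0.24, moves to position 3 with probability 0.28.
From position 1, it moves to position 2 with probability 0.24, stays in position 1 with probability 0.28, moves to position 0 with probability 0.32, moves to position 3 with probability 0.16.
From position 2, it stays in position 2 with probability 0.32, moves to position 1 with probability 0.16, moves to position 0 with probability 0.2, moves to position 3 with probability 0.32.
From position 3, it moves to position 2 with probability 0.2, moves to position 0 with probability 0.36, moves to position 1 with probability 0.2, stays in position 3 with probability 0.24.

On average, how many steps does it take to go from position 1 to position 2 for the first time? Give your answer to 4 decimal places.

Let t(s) be the expected number of steps to first reach position 2 from state s, with t(position 2) = 0. Conditioning on the first step:
t(position 0) = 1 + 0.24·t(position 0) + 0.36·t(position 1) + 0.28·t(position 3)
t(position 1) = 1 + 0.32·t(position 0) + 0.28·t(position 1) + 0.16·t(position 3)
t(position 3) = 1 + 0.36·t(position 0) + 0.2·t(position 1) + 0.24·t(position 3)
Solving: t(position 0) = 5.7271, t(position 1) = 5.1295, t(position 3) = 5.3785.
Expected steps from position 1 to position 2: 5.1295.

5.1295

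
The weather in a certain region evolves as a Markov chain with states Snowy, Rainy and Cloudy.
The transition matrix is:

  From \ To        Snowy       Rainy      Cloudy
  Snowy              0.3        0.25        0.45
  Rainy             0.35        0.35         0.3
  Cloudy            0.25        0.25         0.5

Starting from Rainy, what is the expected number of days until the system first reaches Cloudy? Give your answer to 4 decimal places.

2.8571

Let t(s) be the expected number of days to first reach Cloudy from state s, with t(Cloudy) = 0. Conditioning on the first day:
t(Snowy) = 1 + 0.3·t(Snowy) + 0.25·t(Rainy)
t(Rainy) = 1 + 0.35·t(Snowy) + 0.35·t(Rainy)
Solving: t(Snowy) = 2.4490, t(Rainy) = 2.8571.
Expected days from Rainy to Cloudy: 2.8571.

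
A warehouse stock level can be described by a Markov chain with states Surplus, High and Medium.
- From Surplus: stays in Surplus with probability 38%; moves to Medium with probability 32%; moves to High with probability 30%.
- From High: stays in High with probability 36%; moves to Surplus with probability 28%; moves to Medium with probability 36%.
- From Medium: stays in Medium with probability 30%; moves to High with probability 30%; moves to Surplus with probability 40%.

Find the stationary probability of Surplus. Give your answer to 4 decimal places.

Let the stationary distribution be π with π = πP and π_1 + π_2 + π_3 = 1.
π_1 = 0.38·π_1 + 0.28·π_2 + 0.4·π_3
π_2 = 0.3·π_1 + 0.36·π_2 + 0.3·π_3
Solving with the normalization constraint gives π = (0.3546, 0.3191, 0.3262).
So the stationary probability of Surplus is 0.3546.

0.3546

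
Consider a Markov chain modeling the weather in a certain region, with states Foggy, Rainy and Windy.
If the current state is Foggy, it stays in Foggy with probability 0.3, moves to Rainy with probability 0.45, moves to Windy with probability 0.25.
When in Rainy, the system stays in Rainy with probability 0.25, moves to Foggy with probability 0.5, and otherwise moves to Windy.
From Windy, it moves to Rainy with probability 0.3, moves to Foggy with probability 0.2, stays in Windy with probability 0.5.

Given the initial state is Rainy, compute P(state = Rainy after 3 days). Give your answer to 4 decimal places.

Propagate the distribution vector 3 days from Rainy.
After 0 days: (0.0000, 1.0000, 0.0000)
After 1 day: (0.5000, 0.2500, 0.2500)
After 2 days: (0.3250, 0.3625, 0.3125)
After 3 days: (0.3413, 0.3306, 0.3281)
P(in Rainy after 3 days) = 0.3306

0.3306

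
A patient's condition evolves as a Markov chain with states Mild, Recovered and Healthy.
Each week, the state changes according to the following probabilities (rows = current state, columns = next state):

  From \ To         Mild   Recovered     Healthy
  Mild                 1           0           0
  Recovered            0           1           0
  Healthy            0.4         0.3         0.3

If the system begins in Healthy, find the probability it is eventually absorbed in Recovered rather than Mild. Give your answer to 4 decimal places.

0.4286

Let h(s) be the probability of absorption at Recovered starting from transient state s. Then h(Recovered) = 1 and h(Mild) = 0. By first-step analysis:
h(Healthy) = 0.4·0 + 0.3·1 + 0.3·h(Healthy)
Solving: h(Healthy) = 0.4286.
Starting from Healthy, the probability is 0.4286.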